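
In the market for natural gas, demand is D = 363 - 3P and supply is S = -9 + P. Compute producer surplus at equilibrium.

Producer surplus = 3528

Equilibrium: 363 - 3P = -9 + P gives P* = 93, Q* = 84.
Supply starts at P = 9 (where S = 0).
PS = ½(93 − 9)(84) = 3528.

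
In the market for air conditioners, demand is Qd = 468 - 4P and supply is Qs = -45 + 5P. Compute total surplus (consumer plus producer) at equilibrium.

Equilibrium: 468 - 4P = -45 + 5P gives P* = 57, Q* = 240.
Demand choke price: P = 117; supply starts at P = 9.
CS = ½(117 − 57)(240) = 7200; PS = ½(57 − 9)(240) = 5760.

Total surplus = 12960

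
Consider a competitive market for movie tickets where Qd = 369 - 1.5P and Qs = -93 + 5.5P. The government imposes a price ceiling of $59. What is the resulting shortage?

Shortage = 49

Equilibrium price would be P* = 66, so the ceiling at 59 binds.
At P = 59: Qd = 369 − 1.5(59) = 280.5, Qs = -93 + 5.5(59) = 231.5.
Shortage = 280.5 − 231.5 = 49.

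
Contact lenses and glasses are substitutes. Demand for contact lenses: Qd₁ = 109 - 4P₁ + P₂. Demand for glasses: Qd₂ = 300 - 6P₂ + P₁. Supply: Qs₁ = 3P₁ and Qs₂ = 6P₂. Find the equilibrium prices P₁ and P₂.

P₁ = 1608/83, P₂ = 2209/83

Market 1: 109 - 4P₁ + P₂ = 3P₁ → 7P₁ - P₂ = 109.
Market 2: 12P₂ - P₁ = 300.
Eliminating P₂: 12×(1) + 1×(2) gives 83P₁ = 1608, so P₁ = 1608/83.
Back-substitute into (2): P₂ = (300 + 1×1608/83) / 12 = 2209/83.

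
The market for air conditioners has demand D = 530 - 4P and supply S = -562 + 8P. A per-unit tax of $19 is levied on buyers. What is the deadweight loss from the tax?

Pre-tax equilibrium: P* = 91, Q* = 166.
Tax on buyers shifts demand to D = 530 − 4(P + 19) = 454 - 4P.
454 - 4P = -562 + 8P gives seller price Ps = 254/3; buyers pay Pb = 254/3 + 19 = 311/3.
New quantity: Q = 530 − 4(311/3) = 346/3.
DWL = ½ × 19 × (166 − 346/3) = 1444/3.

Deadweight loss = 1444/3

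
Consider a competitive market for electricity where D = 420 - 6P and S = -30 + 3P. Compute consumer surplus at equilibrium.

Equilibrium: 420 - 6P = -30 + 3P gives P* = 50, Q* = 120.
Demand choke price (D = 0): P = 70.
CS = ½(70 − 50)(120) = 1200.

Consumer surplus = 1200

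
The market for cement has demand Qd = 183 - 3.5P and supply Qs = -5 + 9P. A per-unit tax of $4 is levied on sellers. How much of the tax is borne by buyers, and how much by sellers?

Pre-tax equilibrium: P* = 15.04, Q* = 130.36.
Tax on sellers shifts supply to Qs = -5 + 9(P − 4) = -41 + 9P.
183 - 3.5P = -41 + 9P gives buyer price Pb = 17.92; sellers receive Ps = 17.92 − 4 = 13.92.
New quantity: Q = 183 − 3.5(17.92) = 120.28.
Buyer burden = 17.92 − 15.04 = 2.88; seller burden = 15.04 − 13.92 = 1.12.

Buyers bear $2.88, sellers bear $1.12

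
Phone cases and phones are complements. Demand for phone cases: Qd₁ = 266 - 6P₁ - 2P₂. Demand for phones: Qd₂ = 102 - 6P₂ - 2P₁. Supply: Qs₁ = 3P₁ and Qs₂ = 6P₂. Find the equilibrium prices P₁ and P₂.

P₁ = 747/26, P₂ = 193/52

Market 1: 266 - 6P₁ - 2P₂ = 3P₁ → 9P₁ + 2P₂ = 266.
Market 2: 12P₂ + 2P₁ = 102.
Eliminating P₂: 12×(1) − 2×(2) gives 104P₁ = 2988, so P₁ = 747/26.
Back-substitute into (2): P₂ = (102 − 2×747/26) / 12 = 193/52.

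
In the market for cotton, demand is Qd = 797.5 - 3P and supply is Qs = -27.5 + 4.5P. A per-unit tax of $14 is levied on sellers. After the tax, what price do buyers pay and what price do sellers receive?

Pre-tax equilibrium: P* = 110, Q* = 467.5.
Tax on sellers shifts supply to Qs = -27.5 + 4.5(P − 14) = -90.5 + 4.5P.
797.5 - 3P = -90.5 + 4.5P gives buyer price Pb = 118.4; sellers receive Ps = 118.4 − 14 = 104.4.
New quantity: Q = 797.5 − 3(118.4) = 442.3.

Buyers pay $118.4, sellers receive $104.4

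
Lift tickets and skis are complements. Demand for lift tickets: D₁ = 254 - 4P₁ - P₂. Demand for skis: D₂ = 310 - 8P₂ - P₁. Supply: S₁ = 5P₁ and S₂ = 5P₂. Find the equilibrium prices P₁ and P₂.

Market 1: 254 - 4P₁ - P₂ = 5P₁ → 9P₁ + P₂ = 254.
Market 2: 13P₂ + P₁ = 310.
Eliminating P₂: 13×(1) − 1×(2) gives 116P₁ = 2992, so P₁ = 748/29.
Back-substitute into (2): P₂ = (310 − 1×748/29) / 13 = 634/29.

P₁ = 748/29, P₂ = 634/29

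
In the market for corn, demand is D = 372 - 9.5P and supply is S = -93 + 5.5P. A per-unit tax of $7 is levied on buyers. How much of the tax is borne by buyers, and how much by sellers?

Buyers bear 77/30, sellers bear 133/30

Pre-tax equilibrium: P* = 31, Q* = 77.5.
Tax on buyers shifts demand to D = 372 − 9.5(P + 7) = 305.5 - 9.5P.
305.5 - 9.5P = -93 + 5.5P gives seller price Ps = 797/30; buyers pay Pb = 797/30 + 7 = 1007/30.
New quantity: Q = 372 − 9.5(1007/30) = 3187/60.
Buyer burden = 1007/30 − 31 = 77/30; seller burden = 31 − 797/30 = 133/30.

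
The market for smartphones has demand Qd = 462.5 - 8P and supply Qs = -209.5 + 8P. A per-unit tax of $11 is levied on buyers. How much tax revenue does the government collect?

Tax revenue = 907.5

Pre-tax equilibrium: P* = 42, Q* = 126.5.
Tax on buyers shifts demand to Qd = 462.5 − 8(P + 11) = 374.5 - 8P.
374.5 - 8P = -209.5 + 8P gives seller price Ps = 36.5; buyers pay Pb = 36.5 + 11 = 47.5.
New quantity: Q = 462.5 − 8(47.5) = 82.5.
Revenue = 11 × 82.5 = 907.5.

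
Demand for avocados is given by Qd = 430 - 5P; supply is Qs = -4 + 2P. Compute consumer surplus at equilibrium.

Consumer surplus = 1440

Equilibrium: 430 - 5P = -4 + 2P gives P* = 62, Q* = 120.
Demand choke price (Qd = 0): P = 86.
CS = ½(86 − 62)(120) = 1440.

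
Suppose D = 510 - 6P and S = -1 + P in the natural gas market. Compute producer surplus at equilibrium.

Producer surplus = 2592

Equilibrium: 510 - 6P = -1 + P gives P* = 73, Q* = 72.
Supply starts at P = 1 (where S = 0).
PS = ½(73 − 1)(72) = 2592.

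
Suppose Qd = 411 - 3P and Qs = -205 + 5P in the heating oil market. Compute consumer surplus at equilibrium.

Consumer surplus = 5400

Equilibrium: 411 - 3P = -205 + 5P gives P* = 77, Q* = 180.
Demand choke price (Qd = 0): P = 137.
CS = ½(137 − 77)(180) = 5400.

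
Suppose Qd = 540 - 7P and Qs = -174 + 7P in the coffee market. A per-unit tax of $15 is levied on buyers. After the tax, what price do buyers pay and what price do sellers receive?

Buyers pay $58.5, sellers receive $43.5

Pre-tax equilibrium: P* = 51, Q* = 183.
Tax on buyers shifts demand to Qd = 540 − 7(P + 15) = 435 - 7P.
435 - 7P = -174 + 7P gives seller price Ps = 43.5; buyers pay Pb = 43.5 + 15 = 58.5.
New quantity: Q = 540 − 7(58.5) = 130.5.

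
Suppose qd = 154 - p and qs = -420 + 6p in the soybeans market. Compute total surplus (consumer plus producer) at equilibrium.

Total surplus = 3024

Equilibrium: 154 - p = -420 + 6p gives p* = 82, q* = 72.
Demand choke price: p = 154; supply starts at p = 70.
CS = ½(154 − 82)(72) = 2592; PS = ½(82 − 70)(72) = 432.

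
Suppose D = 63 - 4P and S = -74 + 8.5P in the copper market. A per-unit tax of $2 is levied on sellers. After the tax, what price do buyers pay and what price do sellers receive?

Pre-tax equilibrium: P* = 10.96, Q* = 19.16.
Tax on sellers shifts supply to S = -74 + 8.5(P − 2) = -91 + 8.5P.
63 - 4P = -91 + 8.5P gives buyer price Pb = 12.32; sellers receive Ps = 12.32 − 2 = 10.32.
New quantity: Q = 63 − 4(12.32) = 13.72.

Buyers pay $12.32, sellers receive $10.32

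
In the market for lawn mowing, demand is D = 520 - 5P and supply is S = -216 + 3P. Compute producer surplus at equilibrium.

Producer surplus = 600

Equilibrium: 520 - 5P = -216 + 3P gives P* = 92, Q* = 60.
Supply starts at P = 72 (where S = 0).
PS = ½(92 − 72)(60) = 600.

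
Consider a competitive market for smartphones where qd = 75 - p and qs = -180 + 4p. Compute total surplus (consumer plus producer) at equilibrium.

Total surplus = 360

Equilibrium: 75 - p = -180 + 4p gives p* = 51, q* = 24.
Demand choke price: p = 75; supply starts at p = 45.
CS = ½(75 − 51)(24) = 288; PS = ½(51 − 45)(24) = 72.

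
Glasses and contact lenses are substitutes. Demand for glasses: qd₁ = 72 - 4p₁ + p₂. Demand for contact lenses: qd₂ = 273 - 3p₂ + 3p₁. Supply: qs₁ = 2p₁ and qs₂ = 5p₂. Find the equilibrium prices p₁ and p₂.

Market 1: 72 - 4p₁ + p₂ = 2p₁ → 6p₁ - p₂ = 72.
Market 2: 8p₂ - 3p₁ = 273.
Eliminating p₂: 8×(1) + 1×(2) gives 45p₁ = 849, so p₁ = 283/15.
Back-substitute into (2): p₂ = (273 + 3×283/15) / 8 = 41.2.

p₁ = 283/15, p₂ = 41.2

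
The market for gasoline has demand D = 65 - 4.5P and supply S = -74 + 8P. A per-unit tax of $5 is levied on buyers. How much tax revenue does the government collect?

Pre-tax equilibrium: P* = 11.12, Q* = 14.96.
Tax on buyers shifts demand to D = 65 − 4.5(P + 5) = 42.5 - 4.5P.
42.5 - 4.5P = -74 + 8P gives seller price Ps = 9.32; buyers pay Pb = 9.32 + 5 = 14.32.
New quantity: Q = 65 − 4.5(14.32) = 0.56.
Revenue = 5 × 0.56 = 2.8.

Tax revenue = 2.8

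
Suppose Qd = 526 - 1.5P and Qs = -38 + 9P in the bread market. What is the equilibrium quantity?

Set Qd = Qs: 526 - 1.5P = -38 + 9P.
564 = 10.5P, so P* = 376/7.
Q* = 526 − 1.5(376/7) = 3118/7.

Q* = 3118/7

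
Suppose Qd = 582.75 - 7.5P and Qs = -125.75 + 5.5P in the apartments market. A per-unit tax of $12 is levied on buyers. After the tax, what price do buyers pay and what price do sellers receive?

Buyers pay 1549/26, sellers receive 1237/26

Pre-tax equilibrium: P* = 54.5, Q* = 174.
Tax on buyers shifts demand to Qd = 582.75 − 7.5(P + 12) = 492.75 - 7.5P.
492.75 - 7.5P = -125.75 + 5.5P gives seller price Ps = 1237/26; buyers pay Pb = 1237/26 + 12 = 1549/26.
New quantity: Q = 582.75 − 7.5(1549/26) = 1767/13.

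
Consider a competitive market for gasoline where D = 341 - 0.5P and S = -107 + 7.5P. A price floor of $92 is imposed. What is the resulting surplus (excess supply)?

Equilibrium price would be P* = 56, so the floor at 92 binds.
At P = 92: D = 295, S = 583.
Surplus = 583 − 295 = 288.

Surplus = 288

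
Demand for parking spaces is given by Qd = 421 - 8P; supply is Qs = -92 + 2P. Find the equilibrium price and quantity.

P* = 51.3, Q* = 10.6

Set Qd = Qs: 421 - 8P = -92 + 2P.
513 = 10P, so P* = 51.3.
Q* = 421 − 8(51.3) = 10.6.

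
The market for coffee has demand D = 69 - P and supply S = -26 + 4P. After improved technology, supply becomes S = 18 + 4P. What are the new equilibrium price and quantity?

Original equilibrium: P* = 19, Q* = 50.
New equilibrium: 69 - P = 18 + 4P, so 51 = 5P and P' = 10.2; Q' = 69 − 1(10.2) = 58.8.

P' = 10.2, Q' = 58.8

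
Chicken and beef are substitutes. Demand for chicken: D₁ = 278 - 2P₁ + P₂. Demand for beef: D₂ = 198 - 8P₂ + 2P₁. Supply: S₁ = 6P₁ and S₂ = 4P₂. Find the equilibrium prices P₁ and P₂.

Market 1: 278 - 2P₁ + P₂ = 6P₁ → 8P₁ - P₂ = 278.
Market 2: 12P₂ - 2P₁ = 198.
Eliminating P₂: 12×(1) + 1×(2) gives 94P₁ = 3534, so P₁ = 1767/47.
Back-substitute into (2): P₂ = (198 + 2×1767/47) / 12 = 1070/47.

P₁ = 1767/47, P₂ = 1070/47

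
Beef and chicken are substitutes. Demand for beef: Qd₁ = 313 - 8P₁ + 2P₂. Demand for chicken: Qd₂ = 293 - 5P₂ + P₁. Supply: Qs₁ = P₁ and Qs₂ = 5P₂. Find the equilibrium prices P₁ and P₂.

P₁ = 929/22, P₂ = 1475/44

Market 1: 313 - 8P₁ + 2P₂ = P₁ → 9P₁ - 2P₂ = 313.
Market 2: 10P₂ - P₁ = 293.
Eliminating P₂: 10×(1) + 2×(2) gives 88P₁ = 3716, so P₁ = 929/22.
Back-substitute into (2): P₂ = (293 + 1×929/22) / 10 = 1475/44.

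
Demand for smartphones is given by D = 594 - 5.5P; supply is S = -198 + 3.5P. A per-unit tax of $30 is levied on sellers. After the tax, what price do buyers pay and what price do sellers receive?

Pre-tax equilibrium: P* = 88, Q* = 110.
Tax on sellers shifts supply to S = -198 + 3.5(P − 30) = -303 + 3.5P.
594 - 5.5P = -303 + 3.5P gives buyer price Pb = 299/3; sellers receive Ps = 299/3 − 30 = 209/3.
New quantity: Q = 594 − 5.5(299/3) = 275/6.

Buyers pay 299/3, sellers receive 209/3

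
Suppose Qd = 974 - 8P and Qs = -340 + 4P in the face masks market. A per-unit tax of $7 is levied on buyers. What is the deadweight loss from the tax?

Deadweight loss = 196/3

Pre-tax equilibrium: P* = 109.5, Q* = 98.
Tax on buyers shifts demand to Qd = 974 − 8(P + 7) = 918 - 8P.
918 - 8P = -340 + 4P gives seller price Ps = 629/6; buyers pay Pb = 629/6 + 7 = 671/6.
New quantity: Q = 974 − 8(671/6) = 238/3.
DWL = ½ × 7 × (98 − 238/3) = 196/3.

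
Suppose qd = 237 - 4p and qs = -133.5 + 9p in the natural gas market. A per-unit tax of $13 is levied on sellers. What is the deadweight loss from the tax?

Deadweight loss = 234

Pre-tax equilibrium: p* = 28.5, q* = 123.
Tax on sellers shifts supply to qs = -133.5 + 9(p − 13) = -250.5 + 9p.
237 - 4p = -250.5 + 9p gives buyer price pb = 37.5; sellers receive ps = 37.5 − 13 = 24.5.
New quantity: q = 237 − 4(37.5) = 87.
DWL = ½ × 13 × (123 − 87) = 234.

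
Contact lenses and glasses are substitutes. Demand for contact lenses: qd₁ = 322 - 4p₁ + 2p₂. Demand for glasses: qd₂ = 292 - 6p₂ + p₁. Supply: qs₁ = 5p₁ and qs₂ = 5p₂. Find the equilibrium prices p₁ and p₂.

p₁ = 4126/97, p₂ = 2950/97

Market 1: 322 - 4p₁ + 2p₂ = 5p₁ → 9p₁ - 2p₂ = 322.
Market 2: 11p₂ - p₁ = 292.
Eliminating p₂: 11×(1) + 2×(2) gives 97p₁ = 4126, so p₁ = 4126/97.
Back-substitute into (2): p₂ = (292 + 1×4126/97) / 11 = 2950/97.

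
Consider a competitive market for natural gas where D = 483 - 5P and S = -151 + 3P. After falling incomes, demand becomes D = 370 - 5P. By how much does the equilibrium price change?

Original equilibrium: P* = 79.25, Q* = 86.75.
New equilibrium: 370 - 5P = -151 + 3P, so 521 = 8P and P' = 65.125; Q' = 370 − 5(65.125) = 44.375.
Change in price: 65.125 − 79.25 = -14.125.

ΔP = -14.125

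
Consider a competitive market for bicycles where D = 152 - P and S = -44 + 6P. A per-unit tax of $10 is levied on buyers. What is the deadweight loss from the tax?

Pre-tax equilibrium: P* = 28, Q* = 124.
Tax on buyers shifts demand to D = 152 − 1(P + 10) = 142 - P.
142 - P = -44 + 6P gives seller price Ps = 186/7; buyers pay Pb = 186/7 + 10 = 256/7.
New quantity: Q = 152 − 1(256/7) = 808/7.
DWL = ½ × 10 × (124 − 808/7) = 300/7.

Deadweight loss = 300/7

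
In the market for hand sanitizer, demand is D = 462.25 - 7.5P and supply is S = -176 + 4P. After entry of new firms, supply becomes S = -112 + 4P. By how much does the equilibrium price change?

ΔP = -128/23

Original equilibrium: P* = 55.5, Q* = 46.
New equilibrium: 462.25 - 7.5P = -112 + 4P, so 574.25 = 11.5P and P' = 2297/46; Q' = 462.25 − 7.5(2297/46) = 2018/23.
Change in price: 2297/46 − 55.5 = -128/23.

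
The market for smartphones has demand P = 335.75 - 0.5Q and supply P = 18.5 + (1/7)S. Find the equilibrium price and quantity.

P* = 89, Q* = 493.5

Set the two price expressions equal: 335.75 - 0.5Q = 18.5 + (1/7)Q.
317.25 = (9/14)Q, so Q* = 493.5.
P* = 335.75 − (0.5)(493.5) = 89.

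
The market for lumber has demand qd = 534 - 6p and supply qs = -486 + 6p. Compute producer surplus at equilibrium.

Producer surplus = 48

Equilibrium: 534 - 6p = -486 + 6p gives p* = 85, q* = 24.
Supply starts at p = 81 (where qs = 0).
PS = ½(85 − 81)(24) = 48.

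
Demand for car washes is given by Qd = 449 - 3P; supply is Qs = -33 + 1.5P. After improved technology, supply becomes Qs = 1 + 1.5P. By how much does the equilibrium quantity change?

Original equilibrium: P* = 964/9, Q* = 383/3.
New equilibrium: 449 - 3P = 1 + 1.5P, so 448 = 4.5P and P' = 896/9; Q' = 449 − 3(896/9) = 451/3.
Change in quantity: 451/3 − 383/3 = 68/3.

ΔQ = 68/3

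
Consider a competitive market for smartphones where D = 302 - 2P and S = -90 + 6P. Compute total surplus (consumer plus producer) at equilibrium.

Equilibrium: 302 - 2P = -90 + 6P gives P* = 49, Q* = 204.
Demand choke price: P = 151; supply starts at P = 15.
CS = ½(151 − 49)(204) = 10404; PS = ½(49 − 15)(204) = 3468.

Total surplus = 13872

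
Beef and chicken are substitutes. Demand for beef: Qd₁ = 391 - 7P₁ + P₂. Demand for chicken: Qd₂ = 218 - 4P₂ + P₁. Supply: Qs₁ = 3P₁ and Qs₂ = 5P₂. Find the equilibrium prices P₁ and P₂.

Market 1: 391 - 7P₁ + P₂ = 3P₁ → 10P₁ - P₂ = 391.
Market 2: 9P₂ - P₁ = 218.
Eliminating P₂: 9×(1) + 1×(2) gives 89P₁ = 3737, so P₁ = 3737/89.
Back-substitute into (2): P₂ = (218 + 1×3737/89) / 9 = 2571/89.

P₁ = 3737/89, P₂ = 2571/89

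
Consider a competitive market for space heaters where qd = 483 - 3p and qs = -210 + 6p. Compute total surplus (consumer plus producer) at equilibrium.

Total surplus = 15876

Equilibrium: 483 - 3p = -210 + 6p gives p* = 77, q* = 252.
Demand choke price: p = 161; supply starts at p = 35.
CS = ½(161 − 77)(252) = 10584; PS = ½(77 − 35)(252) = 5292.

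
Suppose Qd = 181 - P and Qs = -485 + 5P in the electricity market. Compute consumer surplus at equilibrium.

Equilibrium: 181 - P = -485 + 5P gives P* = 111, Q* = 70.
Demand choke price (Qd = 0): P = 181.
CS = ½(181 − 111)(70) = 2450.

Consumer surplus = 2450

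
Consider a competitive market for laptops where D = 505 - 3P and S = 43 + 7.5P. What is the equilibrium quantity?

Set D = S: 505 - 3P = 43 + 7.5P.
462 = 10.5P, so P* = 44.
Q* = 505 − 3(44) = 373.

Q* = 373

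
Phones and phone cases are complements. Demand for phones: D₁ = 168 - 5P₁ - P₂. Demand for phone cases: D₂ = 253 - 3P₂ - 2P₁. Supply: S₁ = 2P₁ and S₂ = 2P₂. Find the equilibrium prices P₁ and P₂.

Market 1: 168 - 5P₁ - P₂ = 2P₁ → 7P₁ + P₂ = 168.
Market 2: 5P₂ + 2P₁ = 253.
Eliminating P₂: 5×(1) − 1×(2) gives 33P₁ = 587, so P₁ = 587/33.
Back-substitute into (2): P₂ = (253 − 2×587/33) / 5 = 1435/33.

P₁ = 587/33, P₂ = 1435/33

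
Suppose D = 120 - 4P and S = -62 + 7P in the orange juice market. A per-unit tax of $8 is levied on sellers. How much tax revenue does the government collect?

Pre-tax equilibrium: P* = 182/11, Q* = 592/11.
Tax on sellers shifts supply to S = -62 + 7(P − 8) = -118 + 7P.
120 - 4P = -118 + 7P gives buyer price Pb = 238/11; sellers receive Ps = 238/11 − 8 = 150/11.
New quantity: Q = 120 − 4(238/11) = 368/11.
Revenue = 8 × 368/11 = 2944/11.

Tax revenue = 2944/11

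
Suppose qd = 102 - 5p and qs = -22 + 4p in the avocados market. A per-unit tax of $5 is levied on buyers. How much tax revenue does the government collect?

Tax revenue = 110

Pre-tax equilibrium: p* = 124/9, q* = 298/9.
Tax on buyers shifts demand to qd = 102 − 5(p + 5) = 77 - 5p.
77 - 5p = -22 + 4p gives seller price ps = 11; buyers pay pb = 11 + 5 = 16.
New quantity: q = 102 − 5(16) = 22.
Revenue = 5 × 22 = 110.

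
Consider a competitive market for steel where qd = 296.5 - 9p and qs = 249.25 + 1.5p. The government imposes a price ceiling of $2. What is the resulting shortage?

Shortage = 26.25

Equilibrium price would be p* = 4.5, so the ceiling at 2 binds.
At p = 2: qd = 296.5 − 9(2) = 278.5, qs = 249.25 + 1.5(2) = 252.25.
Shortage = 278.5 − 252.25 = 26.25.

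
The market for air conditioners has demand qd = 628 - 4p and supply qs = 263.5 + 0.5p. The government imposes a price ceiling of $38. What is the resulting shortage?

Shortage = 193.5

Equilibrium price would be p* = 81, so the ceiling at 38 binds.
At p = 38: qd = 628 − 4(38) = 476, qs = 263.5 + 0.5(38) = 282.5.
Shortage = 476 − 282.5 = 193.5.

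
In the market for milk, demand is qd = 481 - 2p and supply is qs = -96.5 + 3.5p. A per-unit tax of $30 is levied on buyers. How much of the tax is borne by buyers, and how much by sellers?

Buyers bear 210/11, sellers bear 120/11

Pre-tax equilibrium: p* = 105, q* = 271.
Tax on buyers shifts demand to qd = 481 − 2(p + 30) = 421 - 2p.
421 - 2p = -96.5 + 3.5p gives seller price ps = 1035/11; buyers pay pb = 1035/11 + 30 = 1365/11.
New quantity: q = 481 − 2(1365/11) = 2561/11.
Buyer burden = 1365/11 − 105 = 210/11; seller burden = 105 − 1035/11 = 120/11.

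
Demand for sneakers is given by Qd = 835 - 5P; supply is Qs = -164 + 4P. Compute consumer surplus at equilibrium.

Consumer surplus = 7840

Equilibrium: 835 - 5P = -164 + 4P gives P* = 111, Q* = 280.
Demand choke price (Qd = 0): P = 167.
CS = ½(167 − 111)(280) = 7840.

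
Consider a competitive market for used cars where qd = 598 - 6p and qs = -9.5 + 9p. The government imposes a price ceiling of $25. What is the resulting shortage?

Equilibrium price would be p* = 40.5, so the ceiling at 25 binds.
At p = 25: qd = 598 − 6(25) = 448, qs = -9.5 + 9(25) = 215.5.
Shortage = 448 − 215.5 = 232.5.

Shortage = 232.5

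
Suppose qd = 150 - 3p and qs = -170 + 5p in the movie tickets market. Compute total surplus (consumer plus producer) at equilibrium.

Total surplus = 240

Equilibrium: 150 - 3p = -170 + 5p gives p* = 40, q* = 30.
Demand choke price: p = 50; supply starts at p = 34.
CS = ½(50 − 40)(30) = 150; PS = ½(40 − 34)(30) = 90.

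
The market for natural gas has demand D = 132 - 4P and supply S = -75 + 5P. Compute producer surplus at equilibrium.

Producer surplus = 160

Equilibrium: 132 - 4P = -75 + 5P gives P* = 23, Q* = 40.
Supply starts at P = 15 (where S = 0).
PS = ½(23 − 15)(40) = 160.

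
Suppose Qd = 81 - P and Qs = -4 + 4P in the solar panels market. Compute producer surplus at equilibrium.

Equilibrium: 81 - P = -4 + 4P gives P* = 17, Q* = 64.
Supply starts at P = 1 (where Qs = 0).
PS = ½(17 − 1)(64) = 512.

Producer surplus = 512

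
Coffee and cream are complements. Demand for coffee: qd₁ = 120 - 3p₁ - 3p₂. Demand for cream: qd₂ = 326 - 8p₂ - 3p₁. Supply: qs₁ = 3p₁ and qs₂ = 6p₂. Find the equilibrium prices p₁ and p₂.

p₁ = 9.36, p₂ = 21.28

Market 1: 120 - 3p₁ - 3p₂ = 3p₁ → 6p₁ + 3p₂ = 120.
Market 2: 14p₂ + 3p₁ = 326.
Eliminating p₂: 14×(1) − 3×(2) gives 75p₁ = 702, so p₁ = 9.36.
Back-substitute into (2): p₂ = (326 − 3×9.36) / 14 = 21.28.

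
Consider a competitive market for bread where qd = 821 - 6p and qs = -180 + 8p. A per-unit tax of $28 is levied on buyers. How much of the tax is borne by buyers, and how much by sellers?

Pre-tax equilibrium: p* = 71.5, q* = 392.
Tax on buyers shifts demand to qd = 821 − 6(p + 28) = 653 - 6p.
653 - 6p = -180 + 8p gives seller price ps = 59.5; buyers pay pb = 59.5 + 28 = 87.5.
New quantity: q = 821 − 6(87.5) = 296.
Buyer burden = 87.5 − 71.5 = 16; seller burden = 71.5 − 59.5 = 12.

Buyers bear $16, sellers bear $12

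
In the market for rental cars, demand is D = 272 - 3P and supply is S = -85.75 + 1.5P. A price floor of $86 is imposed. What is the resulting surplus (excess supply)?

Surplus = 29.25

Equilibrium price would be P* = 79.5, so the floor at 86 binds.
At P = 86: D = 14, S = 43.25.
Surplus = 43.25 − 14 = 29.25.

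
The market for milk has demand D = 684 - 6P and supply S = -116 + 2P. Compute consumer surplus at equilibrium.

Equilibrium: 684 - 6P = -116 + 2P gives P* = 100, Q* = 84.
Demand choke price (D = 0): P = 114.
CS = ½(114 − 100)(84) = 588.

Consumer surplus = 588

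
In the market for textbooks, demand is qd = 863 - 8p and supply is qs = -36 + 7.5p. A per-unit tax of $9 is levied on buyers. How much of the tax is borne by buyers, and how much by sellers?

Pre-tax equilibrium: p* = 58, q* = 399.
Tax on buyers shifts demand to qd = 863 − 8(p + 9) = 791 - 8p.
791 - 8p = -36 + 7.5p gives seller price ps = 1654/31; buyers pay pb = 1654/31 + 9 = 1933/31.
New quantity: q = 863 − 8(1933/31) = 11289/31.
Buyer burden = 1933/31 − 58 = 135/31; seller burden = 58 − 1654/31 = 144/31.

Buyers bear 135/31, sellers bear 144/31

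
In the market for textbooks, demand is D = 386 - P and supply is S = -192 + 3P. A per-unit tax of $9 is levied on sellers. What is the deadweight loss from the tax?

Deadweight loss = 30.375

Pre-tax equilibrium: P* = 144.5, Q* = 241.5.
Tax on sellers shifts supply to S = -192 + 3(P − 9) = -219 + 3P.
386 - P = -219 + 3P gives buyer price Pb = 151.25; sellers receive Ps = 151.25 − 9 = 142.25.
New quantity: Q = 386 − 1(151.25) = 234.75.
DWL = ½ × 9 × (241.5 − 234.75) = 30.375.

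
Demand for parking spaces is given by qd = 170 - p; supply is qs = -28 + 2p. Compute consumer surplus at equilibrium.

Equilibrium: 170 - p = -28 + 2p gives p* = 66, q* = 104.
Demand choke price (qd = 0): p = 170.
CS = ½(170 − 66)(104) = 5408.

Consumer surplus = 5408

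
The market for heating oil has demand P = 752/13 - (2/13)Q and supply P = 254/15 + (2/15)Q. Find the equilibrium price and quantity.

P* = 503/14, Q* = 3989/28

Set the two price expressions equal: 752/13 - (2/13)Q = 254/15 + (2/15)Q.
7978/195 = (56/195)Q, so Q* = 3989/28.
P* = 752/13 − (2/13)(3989/28) = 503/14.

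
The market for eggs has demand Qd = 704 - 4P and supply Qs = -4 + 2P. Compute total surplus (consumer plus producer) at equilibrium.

Total surplus = 20184

Equilibrium: 704 - 4P = -4 + 2P gives P* = 118, Q* = 232.
Demand choke price: P = 176; supply starts at P = 2.
CS = ½(176 − 118)(232) = 6728; PS = ½(118 − 2)(232) = 13456.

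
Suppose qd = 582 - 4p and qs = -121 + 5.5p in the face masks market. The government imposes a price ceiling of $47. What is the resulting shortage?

Equilibrium price would be p* = 74, so the ceiling at 47 binds.
At p = 47: qd = 582 − 4(47) = 394, qs = -121 + 5.5(47) = 137.5.
Shortage = 394 − 137.5 = 256.5.

Shortage = 256.5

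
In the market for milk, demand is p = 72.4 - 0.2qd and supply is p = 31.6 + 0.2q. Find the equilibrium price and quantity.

p* = 52, q* = 102

Set the two price expressions equal: 72.4 - 0.2q = 31.6 + 0.2q.
40.8 = 0.4q, so q* = 102.
p* = 72.4 − (0.2)(102) = 52.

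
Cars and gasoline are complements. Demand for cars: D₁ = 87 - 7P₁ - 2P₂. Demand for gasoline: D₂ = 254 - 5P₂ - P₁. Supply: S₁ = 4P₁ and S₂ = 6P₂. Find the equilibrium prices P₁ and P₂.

P₁ = 449/119, P₂ = 2707/119

Market 1: 87 - 7P₁ - 2P₂ = 4P₁ → 11P₁ + 2P₂ = 87.
Market 2: 11P₂ + P₁ = 254.
Eliminating P₂: 11×(1) − 2×(2) gives 119P₁ = 449, so P₁ = 449/119.
Back-substitute into (2): P₂ = (254 − 1×449/119) / 11 = 2707/119.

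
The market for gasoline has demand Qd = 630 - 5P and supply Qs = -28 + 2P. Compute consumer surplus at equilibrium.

Equilibrium: 630 - 5P = -28 + 2P gives P* = 94, Q* = 160.
Demand choke price (Qd = 0): P = 126.
CS = ½(126 − 94)(160) = 2560.

Consumer surplus = 2560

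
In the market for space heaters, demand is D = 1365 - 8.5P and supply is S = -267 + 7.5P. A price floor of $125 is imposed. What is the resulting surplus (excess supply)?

Surplus = 368

Equilibrium price would be P* = 102, so the floor at 125 binds.
At P = 125: D = 302.5, S = 670.5.
Surplus = 670.5 − 302.5 = 368.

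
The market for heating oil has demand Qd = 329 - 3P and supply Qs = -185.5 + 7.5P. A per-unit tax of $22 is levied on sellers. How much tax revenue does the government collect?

Tax revenue = 20768/7

Pre-tax equilibrium: P* = 49, Q* = 182.
Tax on sellers shifts supply to Qs = -185.5 + 7.5(P − 22) = -350.5 + 7.5P.
329 - 3P = -350.5 + 7.5P gives buyer price Pb = 453/7; sellers receive Ps = 453/7 − 22 = 299/7.
New quantity: Q = 329 − 3(453/7) = 944/7.
Revenue = 22 × 944/7 = 20768/7.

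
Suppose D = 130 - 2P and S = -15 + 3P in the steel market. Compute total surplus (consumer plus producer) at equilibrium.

Equilibrium: 130 - 2P = -15 + 3P gives P* = 29, Q* = 72.
Demand choke price: P = 65; supply starts at P = 5.
CS = ½(65 − 29)(72) = 1296; PS = ½(29 − 5)(72) = 864.

Total surplus = 2160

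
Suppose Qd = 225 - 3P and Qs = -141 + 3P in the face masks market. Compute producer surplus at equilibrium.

Equilibrium: 225 - 3P = -141 + 3P gives P* = 61, Q* = 42.
Supply starts at P = 47 (where Qs = 0).
PS = ½(61 − 47)(42) = 294.

Producer surplus = 294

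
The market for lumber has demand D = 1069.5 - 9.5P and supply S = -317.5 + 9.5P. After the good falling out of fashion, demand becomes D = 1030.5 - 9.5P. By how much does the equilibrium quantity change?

ΔQ = -19.5

Original equilibrium: P* = 73, Q* = 376.
New equilibrium: 1030.5 - 9.5P = -317.5 + 9.5P, so 1348 = 19P and P' = 1348/19; Q' = 1030.5 − 9.5(1348/19) = 356.5.
Change in quantity: 356.5 − 376 = -19.5.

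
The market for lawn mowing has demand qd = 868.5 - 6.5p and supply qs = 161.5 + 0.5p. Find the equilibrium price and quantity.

p* = 101, q* = 212

Set qd = qs: 868.5 - 6.5p = 161.5 + 0.5p.
707 = 7p, so p* = 101.
q* = 868.5 − 6.5(101) = 212.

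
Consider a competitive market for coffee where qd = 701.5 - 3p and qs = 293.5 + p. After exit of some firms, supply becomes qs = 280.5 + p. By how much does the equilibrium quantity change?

Original equilibrium: p* = 102, q* = 395.5.
New equilibrium: 701.5 - 3p = 280.5 + p, so 421 = 4p and p' = 105.25; q' = 701.5 − 3(105.25) = 385.75.
Change in quantity: 385.75 − 395.5 = -9.75.

Δq = -9.75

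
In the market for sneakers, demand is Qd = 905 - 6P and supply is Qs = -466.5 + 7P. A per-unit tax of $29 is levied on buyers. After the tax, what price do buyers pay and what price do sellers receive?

Pre-tax equilibrium: P* = 105.5, Q* = 272.
Tax on buyers shifts demand to Qd = 905 − 6(P + 29) = 731 - 6P.
731 - 6P = -466.5 + 7P gives seller price Ps = 2395/26; buyers pay Pb = 2395/26 + 29 = 3149/26.
New quantity: Q = 905 − 6(3149/26) = 2318/13.

Buyers pay 3149/26, sellers receive 2395/26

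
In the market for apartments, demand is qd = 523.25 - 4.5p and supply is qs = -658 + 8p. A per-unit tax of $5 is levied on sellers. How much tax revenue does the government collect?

Pre-tax equilibrium: p* = 94.5, q* = 98.
Tax on sellers shifts supply to qs = -658 + 8(p − 5) = -698 + 8p.
523.25 - 4.5p = -698 + 8p gives buyer price pb = 97.7; sellers receive ps = 97.7 − 5 = 92.7.
New quantity: q = 523.25 − 4.5(97.7) = 83.6.
Revenue = 5 × 83.6 = 418.

Tax revenue = 418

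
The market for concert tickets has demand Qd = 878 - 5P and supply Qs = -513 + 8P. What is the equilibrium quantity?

Set Qd = Qs: 878 - 5P = -513 + 8P.
1391 = 13P, so P* = 107.
Q* = 878 − 5(107) = 343.

Q* = 343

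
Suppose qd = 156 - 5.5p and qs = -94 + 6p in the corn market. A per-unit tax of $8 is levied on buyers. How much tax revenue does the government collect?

Pre-tax equilibrium: p* = 500/23, q* = 838/23.
Tax on buyers shifts demand to qd = 156 − 5.5(p + 8) = 112 - 5.5p.
112 - 5.5p = -94 + 6p gives seller price ps = 412/23; buyers pay pb = 412/23 + 8 = 596/23.
New quantity: q = 156 − 5.5(596/23) = 310/23.
Revenue = 8 × 310/23 = 2480/23.

Tax revenue = 2480/23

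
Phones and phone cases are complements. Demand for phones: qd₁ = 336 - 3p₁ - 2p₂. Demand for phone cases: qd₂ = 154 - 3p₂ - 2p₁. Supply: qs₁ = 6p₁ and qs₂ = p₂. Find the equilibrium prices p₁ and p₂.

p₁ = 32.375, p₂ = 22.3125

Market 1: 336 - 3p₁ - 2p₂ = 6p₁ → 9p₁ + 2p₂ = 336.
Market 2: 4p₂ + 2p₁ = 154.
Eliminating p₂: 4×(1) − 2×(2) gives 32p₁ = 1036, so p₁ = 32.375.
Back-substitute into (2): p₂ = (154 − 2×32.375) / 4 = 22.3125.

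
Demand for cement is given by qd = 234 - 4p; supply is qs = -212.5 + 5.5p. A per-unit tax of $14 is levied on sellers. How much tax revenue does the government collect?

Pre-tax equilibrium: p* = 47, q* = 46.
Tax on sellers shifts supply to qs = -212.5 + 5.5(p − 14) = -289.5 + 5.5p.
234 - 4p = -289.5 + 5.5p gives buyer price pb = 1047/19; sellers receive ps = 1047/19 − 14 = 781/19.
New quantity: q = 234 − 4(1047/19) = 258/19.
Revenue = 14 × 258/19 = 3612/19.

Tax revenue = 3612/19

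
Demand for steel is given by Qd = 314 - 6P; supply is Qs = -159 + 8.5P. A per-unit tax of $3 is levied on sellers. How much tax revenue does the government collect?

Tax revenue = 9372/29

Pre-tax equilibrium: P* = 946/29, Q* = 3430/29.
Tax on sellers shifts supply to Qs = -159 + 8.5(P − 3) = -184.5 + 8.5P.
314 - 6P = -184.5 + 8.5P gives buyer price Pb = 997/29; sellers receive Ps = 997/29 − 3 = 910/29.
New quantity: Q = 314 − 6(997/29) = 3124/29.
Revenue = 3 × 3124/29 = 9372/29.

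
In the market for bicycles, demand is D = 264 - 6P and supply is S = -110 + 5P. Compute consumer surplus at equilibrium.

Equilibrium: 264 - 6P = -110 + 5P gives P* = 34, Q* = 60.
Demand choke price (D = 0): P = 44.
CS = ½(44 − 34)(60) = 300.

Consumer surplus = 300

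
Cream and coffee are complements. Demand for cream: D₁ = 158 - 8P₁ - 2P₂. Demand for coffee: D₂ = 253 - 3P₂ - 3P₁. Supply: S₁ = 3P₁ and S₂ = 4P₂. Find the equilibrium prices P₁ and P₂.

Market 1: 158 - 8P₁ - 2P₂ = 3P₁ → 11P₁ + 2P₂ = 158.
Market 2: 7P₂ + 3P₁ = 253.
Eliminating P₂: 7×(1) − 2×(2) gives 71P₁ = 600, so P₁ = 600/71.
Back-substitute into (2): P₂ = (253 − 3×600/71) / 7 = 2309/71.

P₁ = 600/71, P₂ = 2309/71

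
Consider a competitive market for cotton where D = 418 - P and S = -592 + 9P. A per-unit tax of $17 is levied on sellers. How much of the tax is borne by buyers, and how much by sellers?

Pre-tax equilibrium: P* = 101, Q* = 317.
Tax on sellers shifts supply to S = -592 + 9(P − 17) = -745 + 9P.
418 - P = -745 + 9P gives buyer price Pb = 116.3; sellers receive Ps = 116.3 − 17 = 99.3.
New quantity: Q = 418 − 1(116.3) = 301.7.
Buyer burden = 116.3 − 101 = 15.3; seller burden = 101 − 99.3 = 1.7.

Buyers bear $15.3, sellers bear $1.7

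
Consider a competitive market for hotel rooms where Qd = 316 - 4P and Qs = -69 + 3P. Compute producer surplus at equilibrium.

Producer surplus = 1536

Equilibrium: 316 - 4P = -69 + 3P gives P* = 55, Q* = 96.
Supply starts at P = 23 (where Qs = 0).
PS = ½(55 − 23)(96) = 1536.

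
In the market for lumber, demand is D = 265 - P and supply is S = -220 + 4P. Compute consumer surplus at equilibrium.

Consumer surplus = 14112

Equilibrium: 265 - P = -220 + 4P gives P* = 97, Q* = 168.
Demand choke price (D = 0): P = 265.
CS = ½(265 − 97)(168) = 14112.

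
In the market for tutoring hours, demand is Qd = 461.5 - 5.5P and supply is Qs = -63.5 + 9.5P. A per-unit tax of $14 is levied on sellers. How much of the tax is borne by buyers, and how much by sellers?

Buyers bear 133/15, sellers bear 77/15

Pre-tax equilibrium: P* = 35, Q* = 269.
Tax on sellers shifts supply to Qs = -63.5 + 9.5(P − 14) = -196.5 + 9.5P.
461.5 - 5.5P = -196.5 + 9.5P gives buyer price Pb = 658/15; sellers receive Ps = 658/15 − 14 = 448/15.
New quantity: Q = 461.5 − 5.5(658/15) = 6607/30.
Buyer burden = 658/15 − 35 = 133/15; seller burden = 35 − 448/15 = 77/15.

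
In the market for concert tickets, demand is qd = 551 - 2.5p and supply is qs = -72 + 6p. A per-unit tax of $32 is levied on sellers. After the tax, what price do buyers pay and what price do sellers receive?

Buyers pay 1630/17, sellers receive 1086/17

Pre-tax equilibrium: p* = 1246/17, q* = 6252/17.
Tax on sellers shifts supply to qs = -72 + 6(p − 32) = -264 + 6p.
551 - 2.5p = -264 + 6p gives buyer price pb = 1630/17; sellers receive ps = 1630/17 − 32 = 1086/17.
New quantity: q = 551 − 2.5(1630/17) = 5292/17.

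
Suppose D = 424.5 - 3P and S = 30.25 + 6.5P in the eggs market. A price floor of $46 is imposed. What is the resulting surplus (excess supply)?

Surplus = 42.75

Equilibrium price would be P* = 41.5, so the floor at 46 binds.
At P = 46: D = 286.5, S = 329.25.
Surplus = 329.25 − 286.5 = 42.75.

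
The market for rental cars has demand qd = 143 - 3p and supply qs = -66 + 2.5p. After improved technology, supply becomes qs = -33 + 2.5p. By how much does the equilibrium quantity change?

Δq = 18

Original equilibrium: p* = 38, q* = 29.
New equilibrium: 143 - 3p = -33 + 2.5p, so 176 = 5.5p and p' = 32; q' = 143 − 3(32) = 47.
Change in quantity: 47 − 29 = 18.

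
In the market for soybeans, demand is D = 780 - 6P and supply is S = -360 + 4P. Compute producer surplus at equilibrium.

Producer surplus = 1152

Equilibrium: 780 - 6P = -360 + 4P gives P* = 114, Q* = 96.
Supply starts at P = 90 (where S = 0).
PS = ½(114 − 90)(96) = 1152.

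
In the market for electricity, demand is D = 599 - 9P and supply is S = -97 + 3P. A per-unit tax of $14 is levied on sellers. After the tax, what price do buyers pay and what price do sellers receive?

Pre-tax equilibrium: P* = 58, Q* = 77.
Tax on sellers shifts supply to S = -97 + 3(P − 14) = -139 + 3P.
599 - 9P = -139 + 3P gives buyer price Pb = 61.5; sellers receive Ps = 61.5 − 14 = 47.5.
New quantity: Q = 599 − 9(61.5) = 45.5.

Buyers pay $61.5, sellers receive $47.5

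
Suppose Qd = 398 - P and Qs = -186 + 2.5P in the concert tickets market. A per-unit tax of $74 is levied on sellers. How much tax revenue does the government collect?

Tax revenue = 92352/7

Pre-tax equilibrium: P* = 1168/7, Q* = 1618/7.
Tax on sellers shifts supply to Qs = -186 + 2.5(P − 74) = -371 + 2.5P.
398 - P = -371 + 2.5P gives buyer price Pb = 1538/7; sellers receive Ps = 1538/7 − 74 = 1020/7.
New quantity: Q = 398 − 1(1538/7) = 1248/7.
Revenue = 74 × 1248/7 = 92352/7.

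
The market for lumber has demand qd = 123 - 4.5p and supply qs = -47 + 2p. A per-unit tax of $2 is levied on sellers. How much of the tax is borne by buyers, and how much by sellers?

Buyers bear 8/13, sellers bear 18/13

Pre-tax equilibrium: p* = 340/13, q* = 69/13.
Tax on sellers shifts supply to qs = -47 + 2(p − 2) = -51 + 2p.
123 - 4.5p = -51 + 2p gives buyer price pb = 348/13; sellers receive ps = 348/13 − 2 = 322/13.
New quantity: q = 123 − 4.5(348/13) = 33/13.
Buyer burden = 348/13 − 340/13 = 8/13; seller burden = 340/13 − 322/13 = 18/13.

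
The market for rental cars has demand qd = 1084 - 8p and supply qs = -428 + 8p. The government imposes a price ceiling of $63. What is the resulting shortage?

Equilibrium price would be p* = 94.5, so the ceiling at 63 binds.
At p = 63: qd = 1084 − 8(63) = 580, qs = -428 + 8(63) = 76.
Shortage = 580 − 76 = 504.

Shortage = 504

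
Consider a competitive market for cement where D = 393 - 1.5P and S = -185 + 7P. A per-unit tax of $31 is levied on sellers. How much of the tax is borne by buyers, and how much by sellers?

Buyers bear 434/17, sellers bear 93/17

Pre-tax equilibrium: P* = 68, Q* = 291.
Tax on sellers shifts supply to S = -185 + 7(P − 31) = -402 + 7P.
393 - 1.5P = -402 + 7P gives buyer price Pb = 1590/17; sellers receive Ps = 1590/17 − 31 = 1063/17.
New quantity: Q = 393 − 1.5(1590/17) = 4296/17.
Buyer burden = 1590/17 − 68 = 434/17; seller burden = 68 − 1063/17 = 93/17.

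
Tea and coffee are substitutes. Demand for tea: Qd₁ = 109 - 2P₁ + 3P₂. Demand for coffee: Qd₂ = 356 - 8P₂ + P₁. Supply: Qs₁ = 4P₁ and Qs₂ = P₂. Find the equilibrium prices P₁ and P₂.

Market 1: 109 - 2P₁ + 3P₂ = 4P₁ → 6P₁ - 3P₂ = 109.
Market 2: 9P₂ - P₁ = 356.
Eliminating P₂: 9×(1) + 3×(2) gives 51P₁ = 2049, so P₁ = 683/17.
Back-substitute into (2): P₂ = (356 + 1×683/17) / 9 = 2245/51.

P₁ = 683/17, P₂ = 2245/51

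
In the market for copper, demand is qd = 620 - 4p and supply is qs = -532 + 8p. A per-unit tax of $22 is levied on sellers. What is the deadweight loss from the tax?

Pre-tax equilibrium: p* = 96, q* = 236.
Tax on sellers shifts supply to qs = -532 + 8(p − 22) = -708 + 8p.
620 - 4p = -708 + 8p gives buyer price pb = 332/3; sellers receive ps = 332/3 − 22 = 266/3.
New quantity: q = 620 − 4(332/3) = 532/3.
DWL = ½ × 22 × (236 − 532/3) = 1936/3.

Deadweight loss = 1936/3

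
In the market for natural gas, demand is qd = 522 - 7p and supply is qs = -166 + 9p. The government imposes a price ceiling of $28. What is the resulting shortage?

Equilibrium price would be p* = 43, so the ceiling at 28 binds.
At p = 28: qd = 522 − 7(28) = 326, qs = -166 + 9(28) = 86.
Shortage = 326 − 86 = 240.

Shortage = 240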